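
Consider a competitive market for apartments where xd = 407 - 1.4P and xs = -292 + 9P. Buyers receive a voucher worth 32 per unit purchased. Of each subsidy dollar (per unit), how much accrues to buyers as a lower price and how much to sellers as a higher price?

Buyers gain 360/13 per unit; sellers gain 56/13 per unit

Pre-subsidy: 407 - 1.4P = -292 + 9P gives P* = 3495/52, x* = 16271/52.
With the rebate, buyers effectively pay Pb = Ps − 32, where Ps is the price sellers receive.
Demand in terms of Ps becomes xd = 407 − 1.4(Ps − 32) = 451.8 - 1.4Ps. Setting this equal to supply: 451.8 - 1.4Ps = -292 + 9Ps, so Ps = 3719/52.
Buyers pay Pb = 3719/52 − 32 = 2055/52; x' = -292 + 9·(3719/52) = 18287/52.
Buyers' price falls by P* − Pb = 3495/52 − 2055/52 = 360/13; sellers' price rises by Ps − P* = 3719/52 − 3495/52 = 56/13.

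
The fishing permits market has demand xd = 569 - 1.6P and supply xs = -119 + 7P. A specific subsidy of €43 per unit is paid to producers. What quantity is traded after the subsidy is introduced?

Pre-subsidy: 569 - 1.6P = -119 + 7P gives P* = 80, x* = 441.
With the subsidy, sellers receive Ps = Pb + 43 for each unit, where Pb is the price buyers pay.
Supply in terms of Pb becomes xs = -119 + 7(Pb + 43) = 182 + 7Pb. Setting this equal to demand: 569 - 1.6Pb = 182 + 7Pb, so Pb = 45.
Sellers receive Ps = 45 + 43 = 88; x' = 569 − 1.6·45 = 497.

x' = 497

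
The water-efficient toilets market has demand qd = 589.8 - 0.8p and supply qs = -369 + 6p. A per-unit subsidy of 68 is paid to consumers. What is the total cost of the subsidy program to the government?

Pre-subsidy: 589.8 - 0.8p = -369 + 6p gives p* = 141, q* = 477.
With the rebate, buyers effectively pay pb = ps − 68, where ps is the price sellers receive.
Demand in terms of ps becomes qd = 589.8 − 0.8(ps − 68) = 644.2 - 0.8ps. Setting this equal to supply: 644.2 - 0.8ps = -369 + 6ps, so ps = 149.
Buyers pay pb = 149 − 68 = 81; q' = -369 + 6·149 = 525.
Government outlay = subsidy × quantity = 68 × 525 = 35700.

Government cost = 35700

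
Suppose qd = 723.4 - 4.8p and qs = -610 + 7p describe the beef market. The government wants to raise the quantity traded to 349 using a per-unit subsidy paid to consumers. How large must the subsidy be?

At q = 349, invert demand for the buyer price: pb = (723.4 − 349)/4.8 = 78; invert supply for the seller price: ps = (349 − (-610))/7 = 137.
The subsidy must fill the gap: s = ps − pb = 137 − 78 = 59.

Required subsidy s = 59 per unit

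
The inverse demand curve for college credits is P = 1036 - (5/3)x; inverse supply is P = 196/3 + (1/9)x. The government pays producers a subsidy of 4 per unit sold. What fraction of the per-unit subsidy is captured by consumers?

Consumer share = 0.9375

Pre-subsidy: 1036 - (5/3)x = 196/3 + (1/9)x gives x* = 546 and P* = 126.
With the subsidy, sellers receive Ps = Pb + 4 for each unit, where Pb is the price buyers pay.
On the curves, Pb = 1036 - (5/3)x and Ps = 196/3 + (1/9)x; the wedge Ps − Pb = 4 gives 196/3 + (1/9)x − (1036 - (5/3)x) = 4, so x' = 548.25.
Then Pb = 1036 − (5/3)·548.25 = 122.25 and Ps = 196/3 + (1/9)·548.25 = 126.25.
Buyers' price falls by P* − Pb = 126 − 122.25 = 3.75; sellers' price rises by Ps − P* = 126.25 − 126 = 0.25.
So consumers capture 3.75/4 = 0.9375 of each unit of subsidy.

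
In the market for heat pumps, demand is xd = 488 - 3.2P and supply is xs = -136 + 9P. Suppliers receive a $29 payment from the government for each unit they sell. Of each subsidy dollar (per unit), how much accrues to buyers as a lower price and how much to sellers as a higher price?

Pre-subsidy: 488 - 3.2P = -136 + 9P gives P* = 3120/61, x* = 19784/61.
With the subsidy, sellers receive Ps = Pb + 29 for each unit, where Pb is the price buyers pay.
Supply in terms of Pb becomes xs = -136 + 9(Pb + 29) = 125 + 9Pb. Setting this equal to demand: 488 - 3.2Pb = 125 + 9Pb, so Pb = 1815/61.
Sellers receive Ps = 1815/61 + 29 = 3584/61; x' = 488 − 3.2·(1815/61) = 23960/61.
Buyers' price falls by P* − Pb = 3120/61 − 1815/61 = 1305/61; sellers' price rises by Ps − P* = 3584/61 − 3120/61 = 464/61.

Buyers gain 1305/61 per unit; sellers gain 464/61 per unit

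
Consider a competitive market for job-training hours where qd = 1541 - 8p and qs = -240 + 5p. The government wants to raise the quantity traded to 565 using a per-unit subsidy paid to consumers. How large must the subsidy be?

At q = 565, invert demand for the buyer price: pb = (1541 − 565)/8 = 122; invert supply for the seller price: ps = (565 − (-240))/5 = 161.
The subsidy must fill the gap: s = ps − pb = 161 − 122 = 39.

Required subsidy s = 39 per unit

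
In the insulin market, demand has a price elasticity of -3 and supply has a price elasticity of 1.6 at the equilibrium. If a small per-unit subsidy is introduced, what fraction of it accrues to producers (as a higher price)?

For a small subsidy around the equilibrium, the benefit split depends on the relative slopes, which at a point are proportional to the elasticities.
Buyer share = εs/(εs + |εd|) = 1.6/(1.6 + 3) = 8/23; seller share = |εd|/(εs + |εd|) = 15/23.
So producers capture 15/23 of the subsidy.

Producer share = 15/23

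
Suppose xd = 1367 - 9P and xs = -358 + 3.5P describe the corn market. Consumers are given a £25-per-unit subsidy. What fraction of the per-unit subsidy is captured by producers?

Pre-subsidy: 1367 - 9P = -358 + 3.5P gives P* = 138, x* = 125.
With the rebate, buyers effectively pay Pb = Ps − 25, where Ps is the price sellers receive.
Demand in terms of Ps becomes xd = 1367 − 9(Ps − 25) = 1592 - 9Ps. Setting this equal to supply: 1592 - 9Ps = -358 + 3.5Ps, so Ps = 156.
Buyers pay Pb = 156 − 25 = 131; x' = -358 + 3.5·156 = 188.
Buyers' price falls by P* − Pb = 138 − 131 = 7; sellers' price rises by Ps − P* = 156 − 138 = 18.
So producers capture 18/25 = 0.72 of each unit of subsidy.

Producer share = 0.72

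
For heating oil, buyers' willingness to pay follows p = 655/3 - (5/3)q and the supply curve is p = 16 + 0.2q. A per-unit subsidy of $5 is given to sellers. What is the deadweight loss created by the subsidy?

Pre-subsidy: 655/3 - (5/3)q = 16 + 0.2q gives q* = 3035/28 and p* = 1055/28.
With the subsidy, sellers receive ps = pb + 5 for each unit, where pb is the price buyers pay.
On the curves, pb = 655/3 - (5/3)q and ps = 16 + 0.2q; the wedge ps − pb = 5 gives 16 + 0.2q − (655/3 - (5/3)q) = 5, so q' = 1555/14.
Then pb = 655/3 − (5/3)·(1555/14) = 465/14 and ps = 16 + 0.2·(1555/14) = 535/14.
The subsidy expands output by 1555/14 − 3035/28 = 75/28 past the efficient level; on those units the gap between marginal cost and willingness to pay runs from 0 up to 5.
DWL = ½ × 5 × 75/28 = 375/56.

Deadweight loss = 375/56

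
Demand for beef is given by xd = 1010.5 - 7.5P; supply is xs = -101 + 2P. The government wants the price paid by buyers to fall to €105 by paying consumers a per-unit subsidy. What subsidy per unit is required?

At a buyer price of 105, quantity demanded is 1010.5 − 7.5·105 = 223.
Sellers supply 223 only when they receive Ps with -101 + 2·Ps = 223, i.e. Ps = 162.
s = Ps − Pb = 162 − 105 = 57.

Required subsidy s = €57 per unit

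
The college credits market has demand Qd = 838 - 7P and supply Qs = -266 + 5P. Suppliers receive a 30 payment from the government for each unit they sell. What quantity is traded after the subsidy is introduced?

Pre-subsidy: 838 - 7P = -266 + 5P gives P* = 92, Q* = 194.
With the subsidy, sellers receive Ps = Pb + 30 for each unit, where Pb is the price buyers pay.
Supply in terms of Pb becomes Qs = -266 + 5(Pb + 30) = -116 + 5Pb. Setting this equal to demand: 838 - 7Pb = -116 + 5Pb, so Pb = 79.5.
Sellers receive Ps = 79.5 + 30 = 109.5; Q' = 838 − 7·79.5 = 281.5.

Q' = 281.5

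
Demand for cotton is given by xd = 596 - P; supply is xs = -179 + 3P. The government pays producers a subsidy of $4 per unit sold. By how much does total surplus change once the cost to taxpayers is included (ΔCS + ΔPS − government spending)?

Pre-subsidy: 596 - P = -179 + 3P gives P* = 193.75, x* = 402.25.
With the subsidy, sellers receive Ps = Pb + 4 for each unit, where Pb is the price buyers pay.
Supply in terms of Pb becomes xs = -179 + 3(Pb + 4) = -167 + 3Pb. Setting this equal to demand: 596 - Pb = -167 + 3Pb, so Pb = 190.75.
Sellers receive Ps = 190.75 + 4 = 194.75; x' = 596 − 1·190.75 = 405.25.
ΔCS = ½(402.25 + 405.25)(193.75 − 190.75) = 1211.25; ΔPS = ½(402.25 + 405.25)(194.75 − 193.75) = 403.75.
Government spending = 4 × 405.25 = 1621.
Net change = 1211.25 + 403.75 − 1621 = -6. The loss equals the DWL triangle ½·4·3.

Net change in total surplus = -$6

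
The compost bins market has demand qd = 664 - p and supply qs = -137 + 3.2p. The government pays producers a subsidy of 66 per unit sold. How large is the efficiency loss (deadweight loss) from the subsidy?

Deadweight loss = 11616/7

Pre-subsidy: 664 - p = -137 + 3.2p gives p* = 1335/7, q* = 3313/7.
With the subsidy, sellers receive ps = pb + 66 for each unit, where pb is the price buyers pay.
Supply in terms of pb becomes qs = -137 + 3.2(pb + 66) = 74.2 + 3.2pb. Setting this equal to demand: 664 - pb = 74.2 + 3.2pb, so pb = 983/7.
Sellers receive ps = 983/7 + 66 = 1445/7; q' = 664 − 1·(983/7) = 3665/7.
The subsidy expands output by 3665/7 − 3313/7 = 352/7 past the efficient level; on those units the gap between marginal cost and willingness to pay runs from 0 up to 66.
DWL = ½ × 66 × 352/7 = 11616/7.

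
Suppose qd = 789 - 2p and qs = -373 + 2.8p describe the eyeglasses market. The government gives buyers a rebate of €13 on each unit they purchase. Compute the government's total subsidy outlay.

Government cost = €4160

Pre-subsidy: 789 - 2p = -373 + 2.8p gives p* = 2905/12, q* = 1829/6.
With the rebate, buyers effectively pay pb = ps − 13, where ps is the price sellers receive.
Demand in terms of ps becomes qd = 789 − 2(ps − 13) = 815 - 2ps. Setting this equal to supply: 815 - 2ps = -373 + 2.8ps, so ps = 247.5.
Buyers pay pb = 247.5 − 13 = 234.5; q' = -373 + 2.8·247.5 = 320.
Government outlay = subsidy × quantity = 13 × 320 = 4160.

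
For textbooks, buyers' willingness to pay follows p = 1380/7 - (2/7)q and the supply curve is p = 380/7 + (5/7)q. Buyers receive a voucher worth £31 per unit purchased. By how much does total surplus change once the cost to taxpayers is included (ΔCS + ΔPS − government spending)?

Pre-subsidy: 1380/7 - (2/7)q = 380/7 + (5/7)q gives q* = 1000/7 and p* = 7660/49.
With the rebate, buyers effectively pay pb = ps − 31, where ps is the price sellers receive.
On the curves, pb = 1380/7 - (2/7)q and ps = 380/7 + (5/7)q; the wedge ps − pb = 31 gives 380/7 + (5/7)q − (1380/7 - (2/7)q) = 31, so q' = 1217/7.
Then pb = 1380/7 − (2/7)·(1217/7) = 7226/49 and ps = 380/7 + (5/7)·(1217/7) = 8745/49.
ΔCS = ½(1000/7 + 1217/7)(7660/49 − 7226/49) = 68727/49; ΔPS = ½(1000/7 + 1217/7)(8745/49 − 7660/49) = 343635/98.
Government spending = 31 × 1217/7 = 37727/7.
Net change = 68727/49 + 343635/98 − 37727/7 = -480.5. The loss equals the DWL triangle ½·31·31.

Net change in total surplus = -£480.5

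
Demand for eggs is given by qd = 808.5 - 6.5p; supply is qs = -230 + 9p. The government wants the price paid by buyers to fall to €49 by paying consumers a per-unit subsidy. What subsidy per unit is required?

At a buyer price of 49, quantity demanded is 808.5 − 6.5·49 = 490.
Sellers supply 490 only when they receive ps with -230 + 9·ps = 490, i.e. ps = 80.
s = ps − pb = 80 − 49 = 31.

Required subsidy s = €31 per unit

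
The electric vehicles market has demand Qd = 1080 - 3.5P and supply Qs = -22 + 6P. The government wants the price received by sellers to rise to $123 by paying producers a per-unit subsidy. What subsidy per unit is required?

At a seller price of 123, quantity supplied is -22 + 6·123 = 716.
Buyers absorb 716 only when they pay Pb with 1080 − 3.5·Pb = 716, i.e. Pb = 104.
s = Ps − Pb = 123 − 104 = 19.

Required subsidy s = $19 per unit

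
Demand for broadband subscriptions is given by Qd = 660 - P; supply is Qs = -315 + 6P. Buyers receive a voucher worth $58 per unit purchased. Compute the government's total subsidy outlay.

Pre-subsidy: 660 - P = -315 + 6P gives P* = 975/7, Q* = 3645/7.
With the rebate, buyers effectively pay Pb = Ps − 58, where Ps is the price sellers receive.
Demand in terms of Ps becomes Qd = 660 − 1(Ps − 58) = 718 - Ps. Setting this equal to supply: 718 - Ps = -315 + 6Ps, so Ps = 1033/7.
Buyers pay Pb = 1033/7 − 58 = 627/7; Q' = -315 + 6·(1033/7) = 3993/7.
Government outlay = subsidy × quantity = 58 × 3993/7 = 231594/7.

Government cost = 231594/7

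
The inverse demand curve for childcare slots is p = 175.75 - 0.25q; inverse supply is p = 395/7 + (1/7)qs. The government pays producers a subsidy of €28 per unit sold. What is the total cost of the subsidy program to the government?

Government cost = €10500

Pre-subsidy: 175.75 - 0.25q = 395/7 + (1/7)q gives q* = 3341/11 and p* = 1098/11.
With the subsidy, sellers receive ps = pb + 28 for each unit, where pb is the price buyers pay.
On the curves, pb = 175.75 - 0.25q and ps = 395/7 + (1/7)q; the wedge ps − pb = 28 gives 395/7 + (1/7)q − (175.75 - 0.25q) = 28, so q' = 375.
Then pb = 175.75 − 0.25·375 = 82 and ps = 395/7 + (1/7)·375 = 110.
Government outlay = subsidy × quantity = 28 × 375 = 10500.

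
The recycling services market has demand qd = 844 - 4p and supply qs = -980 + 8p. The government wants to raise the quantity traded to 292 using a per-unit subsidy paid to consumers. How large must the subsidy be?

Required subsidy s = 21 per unit

At q = 292, invert demand for the buyer price: pb = (844 − 292)/4 = 138; invert supply for the seller price: ps = (292 − (-980))/8 = 159.
The subsidy must fill the gap: s = ps − pb = 159 − 138 = 21.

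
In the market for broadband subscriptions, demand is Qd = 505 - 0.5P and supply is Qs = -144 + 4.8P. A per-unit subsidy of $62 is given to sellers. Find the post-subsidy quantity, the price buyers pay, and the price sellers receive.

Pre-subsidy: 505 - 0.5P = -144 + 4.8P gives P* = 6490/53, Q* = 23520/53.
With the subsidy, sellers receive Ps = Pb + 62 for each unit, where Pb is the price buyers pay.
Supply in terms of Pb becomes Qs = -144 + 4.8(Pb + 62) = 153.6 + 4.8Pb. Setting this equal to demand: 505 - 0.5Pb = 153.6 + 4.8Pb, so Pb = 3514/53.
Sellers receive Ps = 3514/53 + 62 = 6800/53; Q' = 505 − 0.5·(3514/53) = 25008/53.

Q' = 25008/53; buyers pay 3514/53; sellers receive 6800/53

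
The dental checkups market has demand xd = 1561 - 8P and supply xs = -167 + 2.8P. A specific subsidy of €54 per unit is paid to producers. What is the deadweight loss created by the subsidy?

Deadweight loss = €3024

Pre-subsidy: 1561 - 8P = -167 + 2.8P gives P* = 160, x* = 281.
With the subsidy, sellers receive Ps = Pb + 54 for each unit, where Pb is the price buyers pay.
Supply in terms of Pb becomes xs = -167 + 2.8(Pb + 54) = -15.8 + 2.8Pb. Setting this equal to demand: 1561 - 8Pb = -15.8 + 2.8Pb, so Pb = 146.
Sellers receive Ps = 146 + 54 = 200; x' = 1561 − 8·146 = 393.
The subsidy expands output by 393 − 281 = 112 past the efficient level; on those units the gap between marginal cost and willingness to pay runs from 0 up to 54.
DWL = ½ × 54 × 112 = 3024.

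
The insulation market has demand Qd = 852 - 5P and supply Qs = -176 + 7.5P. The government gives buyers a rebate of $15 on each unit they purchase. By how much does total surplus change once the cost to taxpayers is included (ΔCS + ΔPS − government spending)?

Net change in total surplus = -$337.5

Pre-subsidy: 852 - 5P = -176 + 7.5P gives P* = 82.24, Q* = 440.8.
With the rebate, buyers effectively pay Pb = Ps − 15, where Ps is the price sellers receive.
Demand in terms of Ps becomes Qd = 852 − 5(Ps − 15) = 927 - 5Ps. Setting this equal to supply: 927 - 5Ps = -176 + 7.5Ps, so Ps = 88.24.
Buyers pay Pb = 88.24 − 15 = 73.24; Q' = -176 + 7.5·88.24 = 485.8.
ΔCS = ½(440.8 + 485.8)(82.24 − 73.24) = 4169.7; ΔPS = ½(440.8 + 485.8)(88.24 − 82.24) = 2779.8.
Government spending = 15 × 485.8 = 7287.
Net change = 4169.7 + 2779.8 − 7287 = -337.5. The loss equals the DWL triangle ½·15·45.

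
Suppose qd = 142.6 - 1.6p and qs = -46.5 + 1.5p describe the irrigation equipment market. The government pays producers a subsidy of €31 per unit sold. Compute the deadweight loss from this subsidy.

Pre-subsidy: 142.6 - 1.6p = -46.5 + 1.5p gives p* = 61, q* = 45.
With the subsidy, sellers receive ps = pb + 31 for each unit, where pb is the price buyers pay.
Supply in terms of pb becomes qs = -46.5 + 1.5(pb + 31) = 0 + 1.5pb. Setting this equal to demand: 142.6 - 1.6pb = 0 + 1.5pb, so pb = 46.
Sellers receive ps = 46 + 31 = 77; q' = 142.6 − 1.6·46 = 69.
The subsidy expands output by 69 − 45 = 24 past the efficient level; on those units the gap between marginal cost and willingness to pay runs from 0 up to 31.
DWL = ½ × 31 × 24 = 372.

Deadweight loss = €372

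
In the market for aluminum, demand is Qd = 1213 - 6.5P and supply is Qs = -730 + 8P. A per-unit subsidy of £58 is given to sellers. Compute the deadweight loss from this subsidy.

Pre-subsidy: 1213 - 6.5P = -730 + 8P gives P* = 134, Q* = 342.
With the subsidy, sellers receive Ps = Pb + 58 for each unit, where Pb is the price buyers pay.
Supply in terms of Pb becomes Qs = -730 + 8(Pb + 58) = -266 + 8Pb. Setting this equal to demand: 1213 - 6.5Pb = -266 + 8Pb, so Pb = 102.
Sellers receive Ps = 102 + 58 = 160; Q' = 1213 − 6.5·102 = 550.
The subsidy expands output by 550 − 342 = 208 past the efficient level; on those units the gap between marginal cost and willingness to pay runs from 0 up to 58.
DWL = ½ × 58 × 208 = 6032.

Deadweight loss = £6032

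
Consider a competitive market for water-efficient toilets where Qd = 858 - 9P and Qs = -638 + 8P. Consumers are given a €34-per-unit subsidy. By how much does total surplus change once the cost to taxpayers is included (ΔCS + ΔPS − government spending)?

Pre-subsidy: 858 - 9P = -638 + 8P gives P* = 88, Q* = 66.
With the rebate, buyers effectively pay Pb = Ps − 34, where Ps is the price sellers receive.
Demand in terms of Ps becomes Qd = 858 − 9(Ps − 34) = 1164 - 9Ps. Setting this equal to supply: 1164 - 9Ps = -638 + 8Ps, so Ps = 106.
Buyers pay Pb = 106 − 34 = 72; Q' = -638 + 8·106 = 210.
ΔCS = ½(66 + 210)(88 − 72) = 2208; ΔPS = ½(66 + 210)(106 − 88) = 2484.
Government spending = 34 × 210 = 7140.
Net change = 2208 + 2484 − 7140 = -2448. The loss equals the DWL triangle ½·34·144.

Net change in total surplus = -€2448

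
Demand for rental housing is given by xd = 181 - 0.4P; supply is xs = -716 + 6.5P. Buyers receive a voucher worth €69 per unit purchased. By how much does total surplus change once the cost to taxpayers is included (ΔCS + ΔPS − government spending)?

Net change in total surplus = -€897

Pre-subsidy: 181 - 0.4P = -716 + 6.5P gives P* = 130, x* = 129.
With the rebate, buyers effectively pay Pb = Ps − 69, where Ps is the price sellers receive.
Demand in terms of Ps becomes xd = 181 − 0.4(Ps − 69) = 208.6 - 0.4Ps. Setting this equal to supply: 208.6 - 0.4Ps = -716 + 6.5Ps, so Ps = 134.
Buyers pay Pb = 134 − 69 = 65; x' = -716 + 6.5·134 = 155.
ΔCS = ½(129 + 155)(130 − 65) = 9230; ΔPS = ½(129 + 155)(134 − 130) = 568.
Government spending = 69 × 155 = 10695.
Net change = 9230 + 568 − 10695 = -897. The loss equals the DWL triangle ½·69·26.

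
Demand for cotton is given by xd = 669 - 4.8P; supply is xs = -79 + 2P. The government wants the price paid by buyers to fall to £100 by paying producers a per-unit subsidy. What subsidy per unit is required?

At a buyer price of 100, quantity demanded is 669 − 4.8·100 = 189.
Sellers supply 189 only when they receive Ps with -79 + 2·Ps = 189, i.e. Ps = 134.
s = Ps − Pb = 134 − 100 = 34.

Required subsidy s = £34 per unit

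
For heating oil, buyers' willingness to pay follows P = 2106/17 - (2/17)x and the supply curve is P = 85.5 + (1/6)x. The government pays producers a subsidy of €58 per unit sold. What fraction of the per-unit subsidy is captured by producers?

Producer share = 17/29

Pre-subsidy: 2106/17 - (2/17)x = 85.5 + (1/6)x gives x* = 135 and P* = 108.
With the subsidy, sellers receive Ps = Pb + 58 for each unit, where Pb is the price buyers pay.
On the curves, Pb = 2106/17 - (2/17)x and Ps = 85.5 + (1/6)x; the wedge Ps − Pb = 58 gives 85.5 + (1/6)x − (2106/17 - (2/17)x) = 58, so x' = 339.
Then Pb = 2106/17 − (2/17)·339 = 84 and Ps = 85.5 + (1/6)·339 = 142.
Buyers' price falls by P* − Pb = 108 − 84 = 24; sellers' price rises by Ps − P* = 142 − 108 = 34.
So producers capture 34/58 = 17/29 of each unit of subsidy.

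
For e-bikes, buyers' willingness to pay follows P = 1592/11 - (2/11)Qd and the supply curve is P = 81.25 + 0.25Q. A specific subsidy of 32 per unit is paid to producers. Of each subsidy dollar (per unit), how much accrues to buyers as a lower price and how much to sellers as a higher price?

Buyers gain 256/19 per unit; sellers gain 352/19 per unit

Pre-subsidy: 1592/11 - (2/11)Q = 81.25 + 0.25Q gives Q* = 147 and P* = 118.
With the subsidy, sellers receive Ps = Pb + 32 for each unit, where Pb is the price buyers pay.
On the curves, Pb = 1592/11 - (2/11)Q and Ps = 81.25 + 0.25Q; the wedge Ps − Pb = 32 gives 81.25 + 0.25Q − (1592/11 - (2/11)Q) = 32, so Q' = 4201/19.
Then Pb = 1592/11 − (2/11)·(4201/19) = 1986/19 and Ps = 81.25 + 0.25·(4201/19) = 2594/19.
Buyers' price falls by P* − Pb = 118 − 1986/19 = 256/19; sellers' price rises by Ps − P* = 2594/19 − 118 = 352/19.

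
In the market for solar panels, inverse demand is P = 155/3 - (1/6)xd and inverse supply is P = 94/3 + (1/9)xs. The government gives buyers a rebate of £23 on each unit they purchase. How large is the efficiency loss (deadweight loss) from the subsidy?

Deadweight loss = £952.2

Pre-subsidy: 155/3 - (1/6)x = 94/3 + (1/9)x gives x* = 73.2 and P* = 592/15.
With the rebate, buyers effectively pay Pb = Ps − 23, where Ps is the price sellers receive.
On the curves, Pb = 155/3 - (1/6)x and Ps = 94/3 + (1/9)x; the wedge Ps − Pb = 23 gives 94/3 + (1/9)x − (155/3 - (1/6)x) = 23, so x' = 156.
Then Pb = 155/3 − (1/6)·156 = 77/3 and Ps = 94/3 + (1/9)·156 = 146/3.
The subsidy expands output by 156 − 73.2 = 82.8 past the efficient level; on those units the gap between marginal cost and willingness to pay runs from 0 up to 23.
DWL = ½ × 23 × 82.8 = 952.2.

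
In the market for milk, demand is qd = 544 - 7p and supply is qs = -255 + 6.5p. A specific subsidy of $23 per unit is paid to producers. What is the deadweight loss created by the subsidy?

Pre-subsidy: 544 - 7p = -255 + 6.5p gives p* = 1598/27, q* = 3502/27.
With the subsidy, sellers receive ps = pb + 23 for each unit, where pb is the price buyers pay.
Supply in terms of pb becomes qs = -255 + 6.5(pb + 23) = -105.5 + 6.5pb. Setting this equal to demand: 544 - 7pb = -105.5 + 6.5pb, so pb = 433/9.
Sellers receive ps = 433/9 + 23 = 640/9; q' = 544 − 7·(433/9) = 1865/9.
The subsidy expands output by 1865/9 − 3502/27 = 2093/27 past the efficient level; on those units the gap between marginal cost and willingness to pay runs from 0 up to 23.
DWL = ½ × 23 × 2093/27 = 48139/54.

Deadweight loss = 48139/54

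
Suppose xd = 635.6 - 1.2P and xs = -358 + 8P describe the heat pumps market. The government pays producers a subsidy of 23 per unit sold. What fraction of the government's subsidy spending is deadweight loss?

Pre-subsidy: 635.6 - 1.2P = -358 + 8P gives P* = 108, x* = 506.
With the subsidy, sellers receive Ps = Pb + 23 for each unit, where Pb is the price buyers pay.
Supply in terms of Pb becomes xs = -358 + 8(Pb + 23) = -174 + 8Pb. Setting this equal to demand: 635.6 - 1.2Pb = -174 + 8Pb, so Pb = 88.
Sellers receive Ps = 88 + 23 = 111; x' = 635.6 − 1.2·88 = 530.
ΔCS = ½(506 + 530)(108 − 88) = 10360; ΔPS = ½(506 + 530)(111 − 108) = 1554.
Government spending = 23 × 530 = 12190.
DWL = ½ × 23 × (530 − 506) = 276; fraction = 276 / 12190 = 6/265.

DWL / government spending = 6/265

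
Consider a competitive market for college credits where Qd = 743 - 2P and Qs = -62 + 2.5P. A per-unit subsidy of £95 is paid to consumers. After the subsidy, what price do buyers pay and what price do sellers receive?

Pre-subsidy: 743 - 2P = -62 + 2.5P gives P* = 1610/9, Q* = 3467/9.
With the rebate, buyers effectively pay Pb = Ps − 95, where Ps is the price sellers receive.
Demand in terms of Ps becomes Qd = 743 − 2(Ps − 95) = 933 - 2Ps. Setting this equal to supply: 933 - 2Ps = -62 + 2.5Ps, so Ps = 1990/9.
Buyers pay Pb = 1990/9 − 95 = 1135/9; Q' = -62 + 2.5·(1990/9) = 4417/9.

Buyers pay 1135/9; sellers receive 1990/9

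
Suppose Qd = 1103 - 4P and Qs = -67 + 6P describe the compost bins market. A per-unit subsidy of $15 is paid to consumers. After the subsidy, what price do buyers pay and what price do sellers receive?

Buyers pay $108; sellers receive $123

Pre-subsidy: 1103 - 4P = -67 + 6P gives P* = 117, Q* = 635.
With the rebate, buyers effectively pay Pb = Ps − 15, where Ps is the price sellers receive.
Demand in terms of Ps becomes Qd = 1103 − 4(Ps − 15) = 1163 - 4Ps. Setting this equal to supply: 1163 - 4Ps = -67 + 6Ps, so Ps = 123.
Buyers pay Pb = 123 − 15 = 108; Q' = -67 + 6·123 = 671.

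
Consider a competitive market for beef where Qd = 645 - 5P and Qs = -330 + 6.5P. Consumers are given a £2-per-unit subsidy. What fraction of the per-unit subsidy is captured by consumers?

Consumer share = 13/23

Pre-subsidy: 645 - 5P = -330 + 6.5P gives P* = 1950/23, Q* = 5085/23.
With the rebate, buyers effectively pay Pb = Ps − 2, where Ps is the price sellers receive.
Demand in terms of Ps becomes Qd = 645 − 5(Ps − 2) = 655 - 5Ps. Setting this equal to supply: 655 - 5Ps = -330 + 6.5Ps, so Ps = 1970/23.
Buyers pay Pb = 1970/23 − 2 = 1924/23; Q' = -330 + 6.5·(1970/23) = 5215/23.
Buyers' price falls by P* − Pb = 1950/23 − 1924/23 = 26/23; sellers' price rises by Ps − P* = 1970/23 − 1950/23 = 20/23.
So consumers capture (26/23)/2 = 13/23 of each unit of subsidy.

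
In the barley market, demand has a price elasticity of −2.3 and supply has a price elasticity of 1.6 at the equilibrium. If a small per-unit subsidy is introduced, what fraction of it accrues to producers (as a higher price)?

Producer share = 23/39

For a small subsidy around the equilibrium, the benefit split depends on the relative slopes, which at a point are proportional to the elasticities.
Buyer share = εs/(εs + |εd|) = 1.6/(1.6 + 2.3) = 16/39; seller share = |εd|/(εs + |εd|) = 23/39.
So producers capture 23/39 of the subsidy.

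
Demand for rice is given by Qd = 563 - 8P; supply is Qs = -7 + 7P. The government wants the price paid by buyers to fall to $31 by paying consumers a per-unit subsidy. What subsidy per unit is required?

Required subsidy s = $15 per unit

At a buyer price of 31, quantity demanded is 563 − 8·31 = 315.
Sellers supply 315 only when they receive Ps with -7 + 7·Ps = 315, i.e. Ps = 46.
s = Ps − Pb = 46 − 31 = 15.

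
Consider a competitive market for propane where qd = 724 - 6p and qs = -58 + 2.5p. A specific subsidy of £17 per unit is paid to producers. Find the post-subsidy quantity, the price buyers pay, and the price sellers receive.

q' = 202; buyers pay £87; sellers receive £104

Pre-subsidy: 724 - 6p = -58 + 2.5p gives p* = 92, q* = 172.
With the subsidy, sellers receive ps = pb + 17 for each unit, where pb is the price buyers pay.
Supply in terms of pb becomes qs = -58 + 2.5(pb + 17) = -15.5 + 2.5pb. Setting this equal to demand: 724 - 6pb = -15.5 + 2.5pb, so pb = 87.
Sellers receive ps = 87 + 17 = 104; q' = 724 − 6·87 = 202.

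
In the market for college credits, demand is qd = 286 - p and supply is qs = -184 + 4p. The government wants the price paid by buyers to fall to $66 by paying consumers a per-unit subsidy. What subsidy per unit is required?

At a buyer price of 66, quantity demanded is 286 − 1·66 = 220.
Sellers supply 220 only when they receive ps with -184 + 4·ps = 220, i.e. ps = 101.
s = ps − pb = 101 − 66 = 35.

Required subsidy s = $35 per unit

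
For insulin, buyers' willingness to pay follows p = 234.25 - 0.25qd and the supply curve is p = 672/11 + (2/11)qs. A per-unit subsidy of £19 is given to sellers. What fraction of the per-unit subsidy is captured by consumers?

Pre-subsidy: 234.25 - 0.25q = 672/11 + (2/11)q gives q* = 401 and p* = 134.
With the subsidy, sellers receive ps = pb + 19 for each unit, where pb is the price buyers pay.
On the curves, pb = 234.25 - 0.25q and ps = 672/11 + (2/11)q; the wedge ps − pb = 19 gives 672/11 + (2/11)q − (234.25 - 0.25q) = 19, so q' = 445.
Then pb = 234.25 − 0.25·445 = 123 and ps = 672/11 + (2/11)·445 = 142.
Buyers' price falls by p* − pb = 134 − 123 = 11; sellers' price rises by ps − p* = 142 − 134 = 8.
So consumers capture 11/19 = 11/19 of each unit of subsidy.

Consumer share = 11/19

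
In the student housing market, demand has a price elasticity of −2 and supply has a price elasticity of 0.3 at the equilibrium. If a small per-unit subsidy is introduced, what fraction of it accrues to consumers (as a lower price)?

For a small subsidy around the equilibrium, the benefit split depends on the relative slopes, which at a point are proportional to the elasticities.
Buyer share = εs/(εs + |εd|) = 0.3/(0.3 + 2) = 3/23; seller share = |εd|/(εs + |εd|) = 20/23.

Consumer share = 3/23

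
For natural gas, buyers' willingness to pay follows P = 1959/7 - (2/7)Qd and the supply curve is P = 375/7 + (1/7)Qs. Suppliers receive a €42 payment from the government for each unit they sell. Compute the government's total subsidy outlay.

Government cost = €26292

Pre-subsidy: 1959/7 - (2/7)Q = 375/7 + (1/7)Q gives Q* = 528 and P* = 129.
With the subsidy, sellers receive Ps = Pb + 42 for each unit, where Pb is the price buyers pay.
On the curves, Pb = 1959/7 - (2/7)Q and Ps = 375/7 + (1/7)Q; the wedge Ps − Pb = 42 gives 375/7 + (1/7)Q − (1959/7 - (2/7)Q) = 42, so Q' = 626.
Then Pb = 1959/7 − (2/7)·626 = 101 and Ps = 375/7 + (1/7)·626 = 143.
Government outlay = subsidy × quantity = 42 × 626 = 26292.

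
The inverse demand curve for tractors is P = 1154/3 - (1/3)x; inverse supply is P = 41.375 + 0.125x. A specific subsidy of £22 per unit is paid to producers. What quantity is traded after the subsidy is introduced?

x' = 797

Pre-subsidy: 1154/3 - (1/3)x = 41.375 + 0.125x gives x* = 749 and P* = 135.
With the subsidy, sellers receive Ps = Pb + 22 for each unit, where Pb is the price buyers pay.
On the curves, Pb = 1154/3 - (1/3)x and Ps = 41.375 + 0.125x; the wedge Ps − Pb = 22 gives 41.375 + 0.125x − (1154/3 - (1/3)x) = 22, so x' = 797.
Then Pb = 1154/3 − (1/3)·797 = 119 and Ps = 41.375 + 0.125·797 = 141.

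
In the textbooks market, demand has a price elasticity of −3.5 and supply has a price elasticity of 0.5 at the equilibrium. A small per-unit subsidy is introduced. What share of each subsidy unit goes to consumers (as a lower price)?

For a small subsidy around the equilibrium, the benefit split depends on the relative slopes, which at a point are proportional to the elasticities.
Buyer share = εs/(εs + |εd|) = 0.5/(0.5 + 3.5) = 0.125; seller share = |εd|/(εs + |εd|) = 0.875.

Consumer share = 0.125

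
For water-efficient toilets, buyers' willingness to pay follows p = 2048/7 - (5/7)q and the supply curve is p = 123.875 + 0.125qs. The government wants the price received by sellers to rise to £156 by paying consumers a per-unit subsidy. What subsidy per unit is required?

At a seller price of 156, quantity supplied is -991 + 8·156 = 257.
Buyers absorb 257 only when they pay pb = 2048/7 − (5/7)·257 = 109.
s = ps − pb = 156 − 109 = 47.

Required subsidy s = £47 per unit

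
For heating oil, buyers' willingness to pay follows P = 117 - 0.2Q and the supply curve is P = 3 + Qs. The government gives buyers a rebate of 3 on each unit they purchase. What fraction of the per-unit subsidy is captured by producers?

Pre-subsidy: 117 - 0.2Q = 3 + Q gives Q* = 95 and P* = 98.
With the rebate, buyers effectively pay Pb = Ps − 3, where Ps is the price sellers receive.
On the curves, Pb = 117 - 0.2Q and Ps = 3 + Q; the wedge Ps − Pb = 3 gives 3 + Q − (117 - 0.2Q) = 3, so Q' = 97.5.
Then Pb = 117 − 0.2·97.5 = 97.5 and Ps = 3 + 1·97.5 = 100.5.
Buyers' price falls by P* − Pb = 98 − 97.5 = 0.5; sellers' price rises by Ps − P* = 100.5 − 98 = 2.5.
So producers capture 2.5/3 = 5/6 of each unit of subsidy.

Producer share = 5/6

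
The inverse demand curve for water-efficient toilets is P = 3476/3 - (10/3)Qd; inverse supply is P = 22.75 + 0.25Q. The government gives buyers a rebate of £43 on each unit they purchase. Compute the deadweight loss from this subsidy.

Deadweight loss = £258

Pre-subsidy: 3476/3 - (10/3)Q = 22.75 + 0.25Q gives Q* = 317 and P* = 102.
With the rebate, buyers effectively pay Pb = Ps − 43, where Ps is the price sellers receive.
On the curves, Pb = 3476/3 - (10/3)Q and Ps = 22.75 + 0.25Q; the wedge Ps − Pb = 43 gives 22.75 + 0.25Q − (3476/3 - (10/3)Q) = 43, so Q' = 329.
Then Pb = 3476/3 − (10/3)·329 = 62 and Ps = 22.75 + 0.25·329 = 105.
The subsidy expands output by 329 − 317 = 12 past the efficient level; on those units the gap between marginal cost and willingness to pay runs from 0 up to 43.
DWL = ½ × 43 × 12 = 258.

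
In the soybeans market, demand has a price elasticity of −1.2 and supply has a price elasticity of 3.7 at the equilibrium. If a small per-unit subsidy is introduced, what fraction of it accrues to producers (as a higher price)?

For a small subsidy around the equilibrium, the benefit split depends on the relative slopes, which at a point are proportional to the elasticities.
Buyer share = εs/(εs + |εd|) = 3.7/(3.7 + 1.2) = 37/49; seller share = |εd|/(εs + |εd|) = 12/49.
So producers capture 12/49 of the subsidy.

Producer share = 12/49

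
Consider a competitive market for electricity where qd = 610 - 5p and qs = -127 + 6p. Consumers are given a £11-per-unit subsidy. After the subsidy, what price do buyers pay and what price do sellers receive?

Pre-subsidy: 610 - 5p = -127 + 6p gives p* = 67, q* = 275.
With the rebate, buyers effectively pay pb = ps − 11, where ps is the price sellers receive.
Demand in terms of ps becomes qd = 610 − 5(ps − 11) = 665 - 5ps. Setting this equal to supply: 665 - 5ps = -127 + 6ps, so ps = 72.
Buyers pay pb = 72 − 11 = 61; q' = -127 + 6·72 = 305.

Buyers pay £61; sellers receive £72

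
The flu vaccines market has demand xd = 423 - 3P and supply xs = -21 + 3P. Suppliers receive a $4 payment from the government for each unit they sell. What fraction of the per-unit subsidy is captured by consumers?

Pre-subsidy: 423 - 3P = -21 + 3P gives P* = 74, x* = 201.
With the subsidy, sellers receive Ps = Pb + 4 for each unit, where Pb is the price buyers pay.
Supply in terms of Pb becomes xs = -21 + 3(Pb + 4) = -9 + 3Pb. Setting this equal to demand: 423 - 3Pb = -9 + 3Pb, so Pb = 72.
Sellers receive Ps = 72 + 4 = 76; x' = 423 − 3·72 = 207.
Buyers' price falls by P* − Pb = 74 − 72 = 2; sellers' price rises by Ps − P* = 76 − 74 = 2.
So consumers capture 2/4 = 0.5 of each unit of subsidy.

Consumer share = 0.5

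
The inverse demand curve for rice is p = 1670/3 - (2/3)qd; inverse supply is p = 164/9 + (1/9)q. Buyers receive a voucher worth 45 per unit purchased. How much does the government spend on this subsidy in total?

Government cost = 236295/7

Pre-subsidy: 1670/3 - (2/3)q = 164/9 + (1/9)q gives q* = 4846/7 and p* = 666/7.
With the rebate, buyers effectively pay pb = ps − 45, where ps is the price sellers receive.
On the curves, pb = 1670/3 - (2/3)q and ps = 164/9 + (1/9)q; the wedge ps − pb = 45 gives 164/9 + (1/9)q − (1670/3 - (2/3)q) = 45, so q' = 5251/7.
Then pb = 1670/3 − (2/3)·(5251/7) = 396/7 and ps = 164/9 + (1/9)·(5251/7) = 711/7.
Government outlay = subsidy × quantity = 45 × 5251/7 = 236295/7.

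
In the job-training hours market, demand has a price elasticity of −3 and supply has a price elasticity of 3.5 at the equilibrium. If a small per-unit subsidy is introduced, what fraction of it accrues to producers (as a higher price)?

For a small subsidy around the equilibrium, the benefit split depends on the relative slopes, which at a point are proportional to the elasticities.
Buyer share = εs/(εs + |εd|) = 3.5/(3.5 + 3) = 7/13; seller share = |εd|/(εs + |εd|) = 6/13.
So producers capture 6/13 of the subsidy.

Producer share = 6/13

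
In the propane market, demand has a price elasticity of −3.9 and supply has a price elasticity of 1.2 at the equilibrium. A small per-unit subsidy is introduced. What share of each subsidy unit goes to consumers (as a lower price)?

For a small subsidy around the equilibrium, the benefit split depends on the relative slopes, which at a point are proportional to the elasticities.
Buyer share = εs/(εs + |εd|) = 1.2/(1.2 + 3.9) = 4/17; seller share = |εd|/(εs + |εd|) = 13/17.

Consumer share = 4/17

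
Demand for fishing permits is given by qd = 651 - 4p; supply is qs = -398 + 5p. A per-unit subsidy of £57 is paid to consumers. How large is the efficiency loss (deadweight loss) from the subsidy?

Deadweight loss = £3610

Pre-subsidy: 651 - 4p = -398 + 5p gives p* = 1049/9, q* = 1663/9.
With the rebate, buyers effectively pay pb = ps − 57, where ps is the price sellers receive.
Demand in terms of ps becomes qd = 651 − 4(ps − 57) = 879 - 4ps. Setting this equal to supply: 879 - 4ps = -398 + 5ps, so ps = 1277/9.
Buyers pay pb = 1277/9 − 57 = 764/9; q' = -398 + 5·(1277/9) = 2803/9.
The subsidy expands output by 2803/9 − 1663/9 = 380/3 past the efficient level; on those units the gap between marginal cost and willingness to pay runs from 0 up to 57.
DWL = ½ × 57 × 380/3 = 3610.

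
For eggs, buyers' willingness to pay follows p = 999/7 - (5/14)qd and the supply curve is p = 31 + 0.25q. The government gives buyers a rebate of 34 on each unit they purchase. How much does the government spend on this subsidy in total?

Government cost = 8160

Pre-subsidy: 999/7 - (5/14)q = 31 + 0.25q gives q* = 184 and p* = 77.
With the rebate, buyers effectively pay pb = ps − 34, where ps is the price sellers receive.
On the curves, pb = 999/7 - (5/14)q and ps = 31 + 0.25q; the wedge ps − pb = 34 gives 31 + 0.25q − (999/7 - (5/14)q) = 34, so q' = 240.
Then pb = 999/7 − (5/14)·240 = 57 and ps = 31 + 0.25·240 = 91.
Government outlay = subsidy × quantity = 34 × 240 = 8160.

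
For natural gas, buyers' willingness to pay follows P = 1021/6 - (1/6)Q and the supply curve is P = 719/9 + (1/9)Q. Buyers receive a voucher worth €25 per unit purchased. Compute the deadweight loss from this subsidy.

Pre-subsidy: 1021/6 - (1/6)Q = 719/9 + (1/9)Q gives Q* = 325 and P* = 116.
With the rebate, buyers effectively pay Pb = Ps − 25, where Ps is the price sellers receive.
On the curves, Pb = 1021/6 - (1/6)Q and Ps = 719/9 + (1/9)Q; the wedge Ps − Pb = 25 gives 719/9 + (1/9)Q − (1021/6 - (1/6)Q) = 25, so Q' = 415.
Then Pb = 1021/6 − (1/6)·415 = 101 and Ps = 719/9 + (1/9)·415 = 126.
The subsidy expands output by 415 − 325 = 90 past the efficient level; on those units the gap between marginal cost and willingness to pay runs from 0 up to 25.
DWL = ½ × 25 × 90 = 1125.

Deadweight loss = €1125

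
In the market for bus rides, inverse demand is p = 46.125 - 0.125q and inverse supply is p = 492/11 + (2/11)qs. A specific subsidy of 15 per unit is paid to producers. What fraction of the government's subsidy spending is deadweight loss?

DWL / government spending = 220/481

Pre-subsidy: 46.125 - 0.125q = 492/11 + (2/11)q gives q* = 41/9 and p* = 410/9.
With the subsidy, sellers receive ps = pb + 15 for each unit, where pb is the price buyers pay.
On the curves, pb = 46.125 - 0.125q and ps = 492/11 + (2/11)q; the wedge ps − pb = 15 gives 492/11 + (2/11)q − (46.125 - 0.125q) = 15, so q' = 481/9.
Then pb = 46.125 − 0.125·(481/9) = 355/9 and ps = 492/11 + (2/11)·(481/9) = 490/9.
ΔCS = ½(41/9 + 481/9)(410/9 − 355/9) = 1595/9; ΔPS = ½(41/9 + 481/9)(490/9 − 410/9) = 2320/9.
Government spending = 15 × 481/9 = 2405/3.
DWL = ½ × 15 × (481/9 − 41/9) = 1100/3; fraction = (1100/3) / (2405/3) = 220/481.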